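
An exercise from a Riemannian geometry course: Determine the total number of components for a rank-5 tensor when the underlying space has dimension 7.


The number of components of a rank-r tensor in d dimensions is d^r.
Here d = 7 and r = 5.
7^5 = 16807

16807


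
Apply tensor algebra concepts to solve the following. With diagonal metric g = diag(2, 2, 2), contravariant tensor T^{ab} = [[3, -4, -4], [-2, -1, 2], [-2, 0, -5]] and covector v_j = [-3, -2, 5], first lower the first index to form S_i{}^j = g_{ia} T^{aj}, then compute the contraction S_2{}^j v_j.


Step 1: lower the first index. For a diagonal metric, g_{ia} T^{aj} = g_{ii} T^{ij} (no sum on i).
g_{22} = 2
S_2{}^1 = 2 * T^{21} = 2 * -2 = -4
S_2{}^2 = 2 * T^{22} = 2 * -1 = -2
S_2{}^3 = 2 * T^{23} = 2 * 2 = 4
Step 2: contract S_2{}^j with v_j.
S_2{}^1 * v_1 = -4 * -3 = 12
S_2{}^2 * v_2 = -2 * -2 = 4
S_2{}^3 * v_3 = 4 * 5 = 20
Result = 12 + 4 + 20 = 36

36


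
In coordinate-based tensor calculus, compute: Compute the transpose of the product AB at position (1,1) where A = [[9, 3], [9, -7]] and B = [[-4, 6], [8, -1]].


(AB)^T_{ij} = (AB)_{ji} = sum_k A_{jk} B_{ki}.
For i=1, j=1 we need (AB)_{11}:
A_{11} * B_{11} = 9 * -4 = -36
A_{12} * B_{21} = 3 * 8 = 24
Sum = -36 + 24 = -12

-12


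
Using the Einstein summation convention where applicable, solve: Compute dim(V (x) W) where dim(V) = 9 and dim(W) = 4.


The dimension of a tensor product is the product of dimensions.
dim(V) = 9, dim(W) = 4
dim(V (x) W) = 9 * 4 = 36

36


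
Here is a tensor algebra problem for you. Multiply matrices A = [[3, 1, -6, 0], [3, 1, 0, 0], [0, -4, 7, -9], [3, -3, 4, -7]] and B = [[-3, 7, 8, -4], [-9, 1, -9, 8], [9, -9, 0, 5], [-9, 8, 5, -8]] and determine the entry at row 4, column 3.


(AB)_{ij} = sum_k A_{ik} B_{kj}.
For i=4, j=3:
A_{41} * B_{13} = 3 * 8 = 24
A_{42} * B_{23} = -3 * -9 = 27
A_{43} * B_{33} = 4 * 0 = 0
A_{44} * B_{43} = -7 * 5 = -35
Sum = 24 + 27 + 0 + -35 = 16

16


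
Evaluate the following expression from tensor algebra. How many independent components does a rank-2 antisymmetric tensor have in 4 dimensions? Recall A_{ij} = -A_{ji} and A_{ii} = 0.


An antisymmetric rank-2 tensor satisfies A_{ij} = -A_{ji}, so diagonal entries are zero.
The independent components are the upper-triangular entries: C(n, 2) = n(n-1)/2.
n = 4
C(4, 2) = 4 * 3 / 2 = 12 / 2 = 6

6


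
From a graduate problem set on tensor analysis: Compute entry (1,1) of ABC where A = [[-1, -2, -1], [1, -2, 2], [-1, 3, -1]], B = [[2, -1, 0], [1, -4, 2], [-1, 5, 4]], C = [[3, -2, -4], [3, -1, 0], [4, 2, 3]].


(ABC)_{11} = sum_m (AB)_{1m} C_{m1}. First compute row 1 of AB.
(AB)_{11} = -1*2 + -2*1 + -1*-1 = -3
(AB)_{12} = -1*-1 + -2*-4 + -1*5 = 4
(AB)_{13} = -1*0 + -2*2 + -1*4 = -8
Now contract with column 1 of C:
(AB)_{11} * C_{11} = -3 * 3 = -9
(AB)_{12} * C_{21} = 4 * 3 = 12
(AB)_{13} * C_{31} = -8 * 4 = -32
(ABC)_{11} = -9 + 12 + -32 = -29

-29


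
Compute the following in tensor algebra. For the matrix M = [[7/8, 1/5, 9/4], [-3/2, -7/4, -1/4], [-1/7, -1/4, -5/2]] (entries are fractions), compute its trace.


The trace is the sum of diagonal entries.
Diagonal: M[1,1] = 7/8, M[2,2] = -7/4, M[3,3] = -5/2
Tr(M) = 7/8 + -7/4 + -5/2
Computing step by step:
After adding M[1,1]: 7/8
After adding M[2,2]: -7/8
After adding M[3,3]: -27/8
Tr(M) = -27/8

-27/8


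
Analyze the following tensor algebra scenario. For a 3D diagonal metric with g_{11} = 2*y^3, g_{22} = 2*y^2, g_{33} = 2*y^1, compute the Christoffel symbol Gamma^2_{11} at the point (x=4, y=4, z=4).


For a diagonal metric, Gamma^k_{ij} = (1/2) g^{kk} (dg_{ik}/dx_j + dg_{jk}/dx_i - dg_{ij}/dx_k).
The metric is diagonal, so g_{ab} = 0 for a != b.
At the given point: g_{11} = 128, g_{22} = 32, g_{33} = 8
g^{22} = 1/32
dg_{12}/dx_1 = 0 (off-diagonal)
dg_{12}/dx_1 = 0 (off-diagonal)
dg_{11}/dx_2 = dg_{11}/dx_2 = 96
Numerator = 0 + 0 - 96 = -96
Gamma^2_{11} = -96 / (2 * 32) = -3/2

-3/2


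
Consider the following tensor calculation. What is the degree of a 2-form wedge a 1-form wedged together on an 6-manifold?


The degree of a wedge product is the sum of the degrees of the individual forms.
Degrees: 2, 1
Total degree = 2 + 1 = 3

3


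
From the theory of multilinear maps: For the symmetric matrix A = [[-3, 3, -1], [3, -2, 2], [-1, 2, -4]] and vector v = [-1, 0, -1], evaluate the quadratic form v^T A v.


First compute Av:
(Av)_1 = -3*-1 + 3*0 + -1*-1 = 4
(Av)_2 = 3*-1 + -2*0 + 2*-1 = -5
(Av)_3 = -1*-1 + 2*0 + -4*-1 = 5
Av = [4, -5, 5]
Then v^T (Av) = -1*4 + 0*-5 + -1*5
= -4 + 0 + -5 = -9

-9


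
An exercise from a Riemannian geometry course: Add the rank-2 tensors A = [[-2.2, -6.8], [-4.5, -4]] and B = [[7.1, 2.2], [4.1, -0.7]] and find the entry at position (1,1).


Tensor addition is component-wise: (A + B)_{ij} = A_{ij} + B_{ij}.
A_{11} = -2.2
B_{11} = 7.1
(A + B)_{11} = -2.2 + 7.1 = 4.9

4.9


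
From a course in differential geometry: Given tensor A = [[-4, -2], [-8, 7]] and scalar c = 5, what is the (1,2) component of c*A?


Scalar multiplication: (cA)_{ij} = c * A_{ij}.
c = 5
A_{12} = -2
(cA)_{12} = 5 * -2 = -10

-10


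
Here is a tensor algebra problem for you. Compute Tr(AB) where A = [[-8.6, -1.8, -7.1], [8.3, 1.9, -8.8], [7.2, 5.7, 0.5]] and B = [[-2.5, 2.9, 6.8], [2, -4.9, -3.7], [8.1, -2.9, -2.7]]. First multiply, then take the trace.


Tr(AB) = sum_i (AB)_{ii} where (AB)_{ii} = sum_k A_{ik} B_{ki}.
(AB)_{11} = -8.6*-2.5 + -1.8*2 + -7.1*8.1 = -39.61
(AB)_{22} = 8.3*2.9 + 1.9*-4.9 + -8.8*-2.9 = 40.28
(AB)_{33} = 7.2*6.8 + 5.7*-3.7 + 0.5*-2.7 = 26.52
Tr(AB) = -39.61 + 40.28 + 26.52 = 27.19

27.19


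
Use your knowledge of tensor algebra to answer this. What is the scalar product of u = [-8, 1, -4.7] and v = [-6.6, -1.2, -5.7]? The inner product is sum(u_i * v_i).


The inner product u . v = sum of u_i * v_i.
Term-by-term: -8 * -6.6, 1 * -1.2, -4.7 * -5.7
Products: 52.8, -1.2, 26.79
Sum = 52.8 + -1.2 + 26.79 = 78.39

78.39


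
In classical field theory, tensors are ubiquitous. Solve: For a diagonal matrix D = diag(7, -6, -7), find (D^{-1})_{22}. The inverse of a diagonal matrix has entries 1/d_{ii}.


For a diagonal matrix, the inverse has entries (D^{-1})_{ii} = 1/d_{ii}.
The diagonal entries are: d_{11} = 7, d_{22} = -6, d_{33} = -7
We need (D^{-1})_{22} = 1/d_{22} = 1/-6 = -1/6

-1/6


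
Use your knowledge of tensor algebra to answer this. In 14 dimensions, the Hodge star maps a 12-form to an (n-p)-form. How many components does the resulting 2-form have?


The Hodge dual of a p-form on an n-dimensional manifold is an (n-p)-form.
n = 14, p = 12, so dual degree = 14 - 12 = 2
The number of components is C(n, n-p) = C(14, 2) = 91

91


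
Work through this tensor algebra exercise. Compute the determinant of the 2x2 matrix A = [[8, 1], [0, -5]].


For a 2x2 matrix [[a, b], [c, d]], det = a*d - b*c.
a = 8, b = 1, c = 0, d = -5
a*d = 8 * -5 = -40
b*c = 1 * 0 = 0
det = -40 - 0 = -40

-40


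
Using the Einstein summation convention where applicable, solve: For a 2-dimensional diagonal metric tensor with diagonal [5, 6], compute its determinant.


For a diagonal metric, the determinant is the product of diagonal entries.
Diagonal entries: 5, 6
det(g) = 5 * 6 = 30

30


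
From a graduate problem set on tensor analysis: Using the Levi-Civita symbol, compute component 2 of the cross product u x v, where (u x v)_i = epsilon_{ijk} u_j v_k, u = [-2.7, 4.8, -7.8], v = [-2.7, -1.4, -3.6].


(u x v)_2 = sum_{j,k} epsilon_{2jk} u_j v_k. Only permutations of (1,2,3) contribute; the two non-zero terms are:
eps_{213} u_1 v_3 = -1 * -2.7 * -3.6 = -9.72
eps_{231} u_3 v_1 = 1 * -7.8 * -2.7 = 21.06
(u x v)_2 = 11.34

11.34


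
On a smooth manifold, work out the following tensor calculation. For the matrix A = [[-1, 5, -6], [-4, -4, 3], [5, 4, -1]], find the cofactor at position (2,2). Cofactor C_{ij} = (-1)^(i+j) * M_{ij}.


To find cofactor C_{22}, delete row 2 and column 2.
The resulting 2x2 submatrix is: [[-1, -6], [5, -1]]
Minor M_{22} = -1*-1 - -6*5
  = 1 - -30 = 31
Sign = (-1)^(2+2) = (-1)^4 = 1
Cofactor C_{22} = 1 * 31 = 31

31


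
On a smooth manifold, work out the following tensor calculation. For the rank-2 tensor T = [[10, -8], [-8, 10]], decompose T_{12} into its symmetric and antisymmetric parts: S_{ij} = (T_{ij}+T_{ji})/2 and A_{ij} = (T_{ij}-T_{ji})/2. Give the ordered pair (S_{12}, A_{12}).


T_{12} = -8
T_{21} = -8
S_{12} = (-8 + -8)/2 = -16/2 = -8
A_{12} = (-8 - -8)/2 = 0/2 = 0
Check: S + A = -8 + 0 = -8 = T_{12}.

(-8, 0)


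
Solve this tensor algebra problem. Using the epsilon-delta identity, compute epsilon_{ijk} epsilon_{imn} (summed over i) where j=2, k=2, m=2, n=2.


Using the identity: epsilon_{ijk} epsilon_{imn} = delta_{jm} delta_{kn} - delta_{jn} delta_{km}.
delta_{22} = 1
delta_{22} = 1
delta_{22} = 1
delta_{22} = 1
Result = 1 * 1 - 1 * 1 = 1 - 1 = 0

0


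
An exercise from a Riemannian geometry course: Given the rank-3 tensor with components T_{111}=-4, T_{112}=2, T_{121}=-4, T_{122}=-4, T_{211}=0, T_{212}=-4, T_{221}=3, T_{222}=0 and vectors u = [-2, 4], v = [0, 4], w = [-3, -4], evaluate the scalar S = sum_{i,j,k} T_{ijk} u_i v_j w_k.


S = sum over i,j,k of T_{ijk} u_i v_j w_k. Expanding all 8 terms:
T_{111}*u_1*v_1*w_1 = -4*-2*0*-3 = 0  (running total: 0)
T_{112}*u_1*v_1*w_2 = 2*-2*0*-4 = 0  (running total: 0)
T_{121}*u_1*v_2*w_1 = -4*-2*4*-3 = -96  (running total: -96)
T_{122}*u_1*v_2*w_2 = -4*-2*4*-4 = -128  (running total: -224)
T_{211}*u_2*v_1*w_1 = 0*4*0*-3 = 0  (running total: -224)
T_{212}*u_2*v_1*w_2 = -4*4*0*-4 = 0  (running total: -224)
T_{221}*u_2*v_2*w_1 = 3*4*4*-3 = -144  (running total: -368)
T_{222}*u_2*v_2*w_2 = 0*4*4*-4 = 0  (running total: -368)
S = -368

-368


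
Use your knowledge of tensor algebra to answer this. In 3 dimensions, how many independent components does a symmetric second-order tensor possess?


A symmetric rank-2 tensor in d dimensions has d(d+1)/2 independent components.
d = 3
d(d+1)/2 = 3 * 4 / 2 = 12 / 2 = 6

6


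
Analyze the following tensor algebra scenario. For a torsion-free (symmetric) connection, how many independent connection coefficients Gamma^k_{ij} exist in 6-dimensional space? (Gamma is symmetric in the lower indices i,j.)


Christoffel symbols Gamma^k_{ij} are symmetric in i,j, so there are d * d(d+1)/2 independent symbols.
d = 6
d(d+1)/2 = 6 * 7 / 2 = 21
Total = 6 * 21 = 126

126


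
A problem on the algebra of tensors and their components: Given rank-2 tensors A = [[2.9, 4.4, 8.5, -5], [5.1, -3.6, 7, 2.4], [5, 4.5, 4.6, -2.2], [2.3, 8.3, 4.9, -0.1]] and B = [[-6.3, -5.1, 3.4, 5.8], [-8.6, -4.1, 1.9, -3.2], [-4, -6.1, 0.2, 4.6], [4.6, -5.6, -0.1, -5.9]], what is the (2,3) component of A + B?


Tensor addition is component-wise: (A + B)_{ij} = A_{ij} + B_{ij}.
A_{23} = 7
B_{23} = 1.9
(A + B)_{23} = 7 + 1.9 = 8.9

8.9


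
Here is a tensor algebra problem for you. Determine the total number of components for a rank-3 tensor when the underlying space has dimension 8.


The number of components of a rank-r tensor in d dimensions is d^r.
Here d = 8 and r = 3.
8^3 = 512

512


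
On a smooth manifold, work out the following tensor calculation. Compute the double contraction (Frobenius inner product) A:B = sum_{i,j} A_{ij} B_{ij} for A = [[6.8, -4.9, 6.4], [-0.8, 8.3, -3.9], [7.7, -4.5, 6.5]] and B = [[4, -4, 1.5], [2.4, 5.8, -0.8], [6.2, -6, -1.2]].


A:B = sum over all i,j of A_{ij} * B_{ij}.
Row 1: 6.8*4=27.2, -4.9*-4=19.6, 6.4*1.5=9.6 => row sum = 56.4
Row 2: -0.8*2.4=-1.92, 8.3*5.8=48.14, -3.9*-0.8=3.12 => row sum = 49.34
Row 3: 7.7*6.2=47.74, -4.5*-6=27, 6.5*-1.2=-7.8 => row sum = 66.94
Total = 56.4 + 49.34 + 66.94 = 172.68

172.68


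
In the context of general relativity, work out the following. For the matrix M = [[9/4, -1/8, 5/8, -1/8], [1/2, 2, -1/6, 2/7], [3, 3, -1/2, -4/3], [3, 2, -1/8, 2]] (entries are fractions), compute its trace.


The trace is the sum of diagonal entries.
Diagonal: M[1,1] = 9/4, M[2,2] = 2, M[3,3] = -1/2, M[4,4] = 2
Tr(M) = 9/4 + 2 + -1/2 + 2
Computing step by step:
After adding M[1,1]: 9/4
After adding M[2,2]: 17/4
After adding M[3,3]: 15/4
After adding M[4,4]: 23/4
Tr(M) = 23/4

23/4


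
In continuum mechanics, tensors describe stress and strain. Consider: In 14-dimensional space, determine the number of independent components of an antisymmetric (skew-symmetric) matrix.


An antisymmetric rank-2 tensor satisfies A_{ij} = -A_{ji}, so diagonal entries are zero.
The independent components are the upper-triangular entries: C(n, 2) = n(n-1)/2.
n = 14
C(14, 2) = 14 * 13 / 2 = 182 / 2 = 91

91


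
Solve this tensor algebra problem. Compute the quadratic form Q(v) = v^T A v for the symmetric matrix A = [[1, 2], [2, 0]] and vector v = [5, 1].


First compute Av:
(Av)_1 = 1*5 + 2*1 = 7
(Av)_2 = 2*5 + 0*1 = 10
Av = [7, 10]
Then v^T (Av) = 5*7 + 1*10
= 35 + 10 = 45

45


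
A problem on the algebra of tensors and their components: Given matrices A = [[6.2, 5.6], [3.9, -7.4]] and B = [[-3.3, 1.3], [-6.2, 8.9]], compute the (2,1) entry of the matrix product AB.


(AB)_{ij} = sum_k A_{ik} B_{kj}.
For i=2, j=1:
A_{21} * B_{11} = 3.9 * -3.3 = -12.87
A_{22} * B_{21} = -7.4 * -6.2 = 45.88
Sum = -12.87 + 45.88 = 33.01

33.01


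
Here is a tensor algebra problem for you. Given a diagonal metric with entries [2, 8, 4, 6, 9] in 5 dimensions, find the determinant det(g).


For a diagonal metric, the determinant is the product of diagonal entries.
Diagonal entries: 2, 8, 4, 6, 9
det(g) = 2 * 8 * 4 * 6 * 9 = 3456

3456


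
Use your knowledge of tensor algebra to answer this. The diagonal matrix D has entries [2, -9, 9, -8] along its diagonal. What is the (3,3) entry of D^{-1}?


For a diagonal matrix, the inverse has entries (D^{-1})_{ii} = 1/d_{ii}.
The diagonal entries are: d_{11} = 2, d_{22} = -9, d_{33} = 9, d_{44} = -8
We need (D^{-1})_{33} = 1/d_{33} = 1/9 = 1/9

1/9


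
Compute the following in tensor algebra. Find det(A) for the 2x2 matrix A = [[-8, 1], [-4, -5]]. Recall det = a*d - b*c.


For a 2x2 matrix [[a, b], [c, d]], det = a*d - b*c.
a = -8, b = 1, c = -4, d = -5
a*d = -8 * -5 = 40
b*c = 1 * -4 = -4
det = 40 - -4 = 44

44


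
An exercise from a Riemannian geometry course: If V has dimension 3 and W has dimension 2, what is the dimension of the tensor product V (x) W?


The dimension of a tensor product is the product of dimensions.
dim(V) = 3, dim(W) = 2
dim(V (x) W) = 3 * 2 = 6

6


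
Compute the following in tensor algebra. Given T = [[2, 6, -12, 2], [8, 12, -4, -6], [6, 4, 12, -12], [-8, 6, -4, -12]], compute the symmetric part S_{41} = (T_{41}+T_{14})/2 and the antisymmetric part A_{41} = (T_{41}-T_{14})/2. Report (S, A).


T_{41} = -8
T_{14} = 2
S_{41} = (-8 + 2)/2 = -6/2 = -3
A_{41} = (-8 - 2)/2 = -10/2 = -5
Check: S + A = -3 + -5 = -8 = T_{41}.

(-3, -5)


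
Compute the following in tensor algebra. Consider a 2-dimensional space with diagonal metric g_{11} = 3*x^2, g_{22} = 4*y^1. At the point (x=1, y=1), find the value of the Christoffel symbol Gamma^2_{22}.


For a diagonal metric, Gamma^k_{ij} = (1/2) g^{kk} (dg_{ik}/dx_j + dg_{jk}/dx_i - dg_{ij}/dx_k).
The metric is diagonal, so g_{ab} = 0 for a != b.
At the given point: g_{11} = 3, g_{22} = 4
g^{22} = 1/4
dg_{22}/dx_2 = dg_{22}/dx_2 = 4
dg_{22}/dx_2 = dg_{22}/dx_2 = 4
dg_{22}/dx_2 = dg_{22}/dx_2 = 4
Numerator = 4 + 4 - 4 = 4
Gamma^2_{22} = 4 / (2 * 4) = 1/2

1/2


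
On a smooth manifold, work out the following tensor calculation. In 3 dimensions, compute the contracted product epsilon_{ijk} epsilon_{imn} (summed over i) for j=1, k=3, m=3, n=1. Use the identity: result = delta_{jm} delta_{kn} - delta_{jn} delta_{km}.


Using the identity: epsilon_{ijk} epsilon_{imn} = delta_{jm} delta_{kn} - delta_{jn} delta_{km}.
delta_{13} = 0
delta_{31} = 0
delta_{11} = 1
delta_{33} = 1
Result = 0 * 0 - 1 * 1 = 0 - 1 = -1

-1


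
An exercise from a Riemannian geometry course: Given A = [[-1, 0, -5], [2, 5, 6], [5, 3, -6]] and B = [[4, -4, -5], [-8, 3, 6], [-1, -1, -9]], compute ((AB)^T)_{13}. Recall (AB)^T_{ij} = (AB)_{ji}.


(AB)^T_{ij} = (AB)_{ji} = sum_k A_{jk} B_{ki}.
For i=1, j=3 we need (AB)_{31}:
A_{31} * B_{11} = 5 * 4 = 20
A_{32} * B_{21} = 3 * -8 = -24
A_{33} * B_{31} = -6 * -1 = 6
Sum = 20 + -24 + 6 = 2

2


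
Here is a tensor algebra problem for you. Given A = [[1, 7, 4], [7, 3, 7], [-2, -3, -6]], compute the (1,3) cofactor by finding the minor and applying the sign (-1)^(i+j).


To find cofactor C_{13}, delete row 1 and column 3.
The resulting 2x2 submatrix is: [[7, 3], [-2, -3]]
Minor M_{13} = 7*-3 - 3*-2
  = -21 - -6 = -15
Sign = (-1)^(1+3) = (-1)^4 = 1
Cofactor C_{13} = 1 * -15 = -15

-15


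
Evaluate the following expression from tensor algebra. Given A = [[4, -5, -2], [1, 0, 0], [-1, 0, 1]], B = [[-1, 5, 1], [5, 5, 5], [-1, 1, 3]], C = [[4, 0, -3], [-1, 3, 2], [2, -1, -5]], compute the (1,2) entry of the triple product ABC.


(ABC)_{12} = sum_m (AB)_{1m} C_{m2}. First compute row 1 of AB.
(AB)_{11} = 4*-1 + -5*5 + -2*-1 = -27
(AB)_{12} = 4*5 + -5*5 + -2*1 = -7
(AB)_{13} = 4*1 + -5*5 + -2*3 = -27
Now contract with column 2 of C:
(AB)_{11} * C_{12} = -27 * 0 = 0
(AB)_{12} * C_{22} = -7 * 3 = -21
(AB)_{13} * C_{32} = -27 * -1 = 27
(ABC)_{12} = 0 + -21 + 27 = 6

6


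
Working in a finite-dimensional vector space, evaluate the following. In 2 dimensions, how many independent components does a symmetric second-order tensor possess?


A symmetric rank-2 tensor in d dimensions has d(d+1)/2 independent components.
d = 2
d(d+1)/2 = 2 * 3 / 2 = 6 / 2 = 3

3


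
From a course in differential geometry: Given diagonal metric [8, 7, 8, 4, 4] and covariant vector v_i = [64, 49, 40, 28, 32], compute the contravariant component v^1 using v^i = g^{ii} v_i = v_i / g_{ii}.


To raise an index with a diagonal metric: v^i = v_i / g_{ii}.
For index 1: v_1 = 64, g_{11} = 8
v^1 = 64 / 8 = 8

8


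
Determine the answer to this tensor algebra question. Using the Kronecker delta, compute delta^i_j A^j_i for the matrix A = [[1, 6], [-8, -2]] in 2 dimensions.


The contraction (trace) of a rank-2 tensor is the sum of its diagonal elements.
Diagonal entries: A[1,1] = 1, A[2,2] = -2
Tr(A) = 1 + -2 = -1

-1


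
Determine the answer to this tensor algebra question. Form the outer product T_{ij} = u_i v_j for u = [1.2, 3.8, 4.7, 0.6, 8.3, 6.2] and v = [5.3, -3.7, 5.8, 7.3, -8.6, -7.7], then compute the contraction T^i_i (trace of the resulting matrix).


The outer product gives T_{ij} = u_i v_j.
The trace (contraction) is Tr(T) = sum_i T_{ii} = sum_i u_i v_i.
Diagonal entries:
T_{11} = u_1 * v_1 = 1.2 * 5.3 = 6.36
T_{22} = u_2 * v_2 = 3.8 * -3.7 = -14.06
T_{33} = u_3 * v_3 = 4.7 * 5.8 = 27.26
T_{44} = u_4 * v_4 = 0.6 * 7.3 = 4.38
T_{55} = u_5 * v_5 = 8.3 * -8.6 = -71.38
T_{66} = u_6 * v_6 = 6.2 * -7.7 = -47.74
Tr(T) = 6.36 + -14.06 + 27.26 + 4.38 + -71.38 + -47.74 = -95.18

-95.18


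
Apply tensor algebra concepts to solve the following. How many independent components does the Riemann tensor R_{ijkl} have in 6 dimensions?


The Riemann tensor in d dimensions has d^2(d^2 - 1)/12 independent components.
d = 6, so d^2 = 36
d^2 - 1 = 35
d^2(d^2 - 1) = 36 * 35 = 1260
Divide by 12: 1260 / 12 = 105

105


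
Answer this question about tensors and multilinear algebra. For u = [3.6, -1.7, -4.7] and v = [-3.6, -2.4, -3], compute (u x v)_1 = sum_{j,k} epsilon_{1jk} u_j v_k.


(u x v)_1 = sum_{j,k} epsilon_{1jk} u_j v_k. Only permutations of (1,2,3) contribute; the two non-zero terms are:
eps_{123} u_2 v_3 = 1 * -1.7 * -3 = 5.1
eps_{132} u_3 v_2 = -1 * -4.7 * -2.4 = -11.28
(u x v)_1 = -6.18

-6.18


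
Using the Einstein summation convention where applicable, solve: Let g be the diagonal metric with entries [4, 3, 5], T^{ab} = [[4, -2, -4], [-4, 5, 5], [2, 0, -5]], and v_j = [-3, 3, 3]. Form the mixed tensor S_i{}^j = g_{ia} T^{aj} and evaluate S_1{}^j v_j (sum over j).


Step 1: lower the first index. For a diagonal metric, g_{ia} T^{aj} = g_{ii} T^{ij} (no sum on i).
g_{11} = 4
S_1{}^1 = 4 * T^{11} = 4 * 4 = 16
S_1{}^2 = 4 * T^{12} = 4 * -2 = -8
S_1{}^3 = 4 * T^{13} = 4 * -4 = -16
Step 2: contract S_1{}^j with v_j.
S_1{}^1 * v_1 = 16 * -3 = -48
S_1{}^2 * v_2 = -8 * 3 = -24
S_1{}^3 * v_3 = -16 * 3 = -48
Result = -48 + -24 + -48 = -120

-120


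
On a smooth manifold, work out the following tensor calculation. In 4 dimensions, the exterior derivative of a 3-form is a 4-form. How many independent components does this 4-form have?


The exterior derivative of a p-form is a (p+1)-form.
Its number of independent components is C(n, p+1).
n = 4, p+1 = 4
C(4, 4) = 1

1


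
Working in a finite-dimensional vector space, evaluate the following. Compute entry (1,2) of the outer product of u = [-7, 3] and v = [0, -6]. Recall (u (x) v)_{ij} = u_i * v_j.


The outer product entry T_{ij} = u_i * v_j.
We need i=1, j=2.
u_1 = -7, v_2 = -6
T_{1,2} = -7 * -6 = 42

42


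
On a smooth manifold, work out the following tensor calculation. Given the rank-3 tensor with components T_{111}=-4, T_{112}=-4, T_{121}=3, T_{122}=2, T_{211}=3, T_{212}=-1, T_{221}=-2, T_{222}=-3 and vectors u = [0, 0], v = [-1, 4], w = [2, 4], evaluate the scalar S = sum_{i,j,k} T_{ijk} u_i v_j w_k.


S = sum over i,j,k of T_{ijk} u_i v_j w_k. Expanding all 8 terms:
T_{111}*u_1*v_1*w_1 = -4*0*-1*2 = 0  (running total: 0)
T_{112}*u_1*v_1*w_2 = -4*0*-1*4 = 0  (running total: 0)
T_{121}*u_1*v_2*w_1 = 3*0*4*2 = 0  (running total: 0)
T_{122}*u_1*v_2*w_2 = 2*0*4*4 = 0  (running total: 0)
T_{211}*u_2*v_1*w_1 = 3*0*-1*2 = 0  (running total: 0)
T_{212}*u_2*v_1*w_2 = -1*0*-1*4 = 0  (running total: 0)
T_{221}*u_2*v_2*w_1 = -2*0*4*2 = 0  (running total: 0)
T_{222}*u_2*v_2*w_2 = -3*0*4*4 = 0  (running total: 0)
S = 0

0


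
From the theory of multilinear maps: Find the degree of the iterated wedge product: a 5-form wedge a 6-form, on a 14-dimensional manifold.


The degree of a wedge product is the sum of the degrees of the individual forms.
Degrees: 5, 6
Total degree = 5 + 6 = 11

11


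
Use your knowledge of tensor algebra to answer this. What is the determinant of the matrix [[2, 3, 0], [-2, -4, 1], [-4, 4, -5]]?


Expanding along the first row, det(A) = a11*M_11 - a12*M_12 + a13*M_13, where M_1j is the (1,j) minor.
Minor M_11 = -4*-5 - 1*4 = 16
Minor M_12 = -2*-5 - 1*-4 = 14
Minor M_13 = -2*4 - -4*-4 = -24
det = 2*(16) - 3*(14) + 0*(-24)
    = 32 - 42 + 0
    = -10

-10


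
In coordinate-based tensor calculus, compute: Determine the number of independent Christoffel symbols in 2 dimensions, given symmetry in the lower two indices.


Christoffel symbols Gamma^k_{ij} are symmetric in i,j, so there are d * d(d+1)/2 independent symbols.
d = 2
d(d+1)/2 = 2 * 3 / 2 = 3
Total = 2 * 3 = 6

6


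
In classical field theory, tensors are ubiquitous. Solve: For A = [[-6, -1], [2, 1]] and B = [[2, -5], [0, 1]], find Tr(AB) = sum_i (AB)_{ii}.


Tr(AB) = sum_i (AB)_{ii} where (AB)_{ii} = sum_k A_{ik} B_{ki}.
(AB)_{11} = -6*2 + -1*0 = -12
(AB)_{22} = 2*-5 + 1*1 = -9
Tr(AB) = -12 + -9 = -21

-21


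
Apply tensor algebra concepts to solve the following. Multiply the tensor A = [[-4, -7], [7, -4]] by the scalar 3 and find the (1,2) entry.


Scalar multiplication: (cA)_{ij} = c * A_{ij}.
c = 3
A_{12} = -7
(cA)_{12} = 3 * -7 = -21

-21


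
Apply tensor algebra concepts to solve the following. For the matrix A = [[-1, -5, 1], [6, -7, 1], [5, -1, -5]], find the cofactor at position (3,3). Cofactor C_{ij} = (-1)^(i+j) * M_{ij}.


To find cofactor C_{33}, delete row 3 and column 3.
The resulting 2x2 submatrix is: [[-1, -5], [6, -7]]
Minor M_{33} = -1*-7 - -5*6
  = 7 - -30 = 37
Sign = (-1)^(3+3) = (-1)^6 = 1
Cofactor C_{33} = 1 * 37 = 37

37


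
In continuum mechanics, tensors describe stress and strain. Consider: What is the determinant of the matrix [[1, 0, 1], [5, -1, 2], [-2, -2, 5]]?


Expanding along the first row, det(A) = a11*M_11 - a12*M_12 + a13*M_13, where M_1j is the (1,j) minor.
Minor M_11 = -1*5 - 2*-2 = -1
Minor M_12 = 5*5 - 2*-2 = 29
Minor M_13 = 5*-2 - -1*-2 = -12
det = 1*(-1) - 0*(29) + 1*(-12)
    = -1 - 0 + -12
    = -13

-13


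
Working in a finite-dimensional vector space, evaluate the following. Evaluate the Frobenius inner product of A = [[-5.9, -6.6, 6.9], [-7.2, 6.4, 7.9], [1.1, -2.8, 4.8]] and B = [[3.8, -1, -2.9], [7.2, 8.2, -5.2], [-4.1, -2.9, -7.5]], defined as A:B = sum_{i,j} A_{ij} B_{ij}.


A:B = sum over all i,j of A_{ij} * B_{ij}.
Row 1: -5.9*3.8=-22.42, -6.6*-1=6.6, 6.9*-2.9=-20.01 => row sum = -35.83
Row 2: -7.2*7.2=-51.84, 6.4*8.2=52.48, 7.9*-5.2=-41.08 => row sum = -40.44
Row 3: 1.1*-4.1=-4.51, -2.8*-2.9=8.12, 4.8*-7.5=-36 => row sum = -32.39
Total = -35.83 + -40.44 + -32.39 = -108.66

-108.66


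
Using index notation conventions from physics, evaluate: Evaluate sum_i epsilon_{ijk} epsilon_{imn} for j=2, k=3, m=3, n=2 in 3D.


Using the identity: epsilon_{ijk} epsilon_{imn} = delta_{jm} delta_{kn} - delta_{jn} delta_{km}.
delta_{23} = 0
delta_{32} = 0
delta_{22} = 1
delta_{33} = 1
Result = 0 * 0 - 1 * 1 = 0 - 1 = -1

-1


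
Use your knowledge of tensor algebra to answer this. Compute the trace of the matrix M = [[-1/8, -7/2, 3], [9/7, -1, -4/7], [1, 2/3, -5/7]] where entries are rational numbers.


The trace is the sum of diagonal entries.
Diagonal: M[1,1] = -1/8, M[2,2] = -1, M[3,3] = -5/7
Tr(M) = -1/8 + -1 + -5/7
Computing step by step:
After adding M[1,1]: -1/8
After adding M[2,2]: -9/8
After adding M[3,3]: -103/56
Tr(M) = -103/56

-103/56


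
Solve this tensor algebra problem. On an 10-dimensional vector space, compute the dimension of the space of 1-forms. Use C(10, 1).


The dimension of the space of p-forms on an n-dimensional space is C(n, p).
n = 10, p = 1
C(10, 1) = 10! / (1! * 9!) = 10

10


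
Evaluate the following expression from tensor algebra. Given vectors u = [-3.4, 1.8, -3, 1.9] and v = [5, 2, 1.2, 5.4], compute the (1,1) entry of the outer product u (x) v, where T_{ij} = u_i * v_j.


The outer product entry T_{ij} = u_i * v_j.
We need i=1, j=1.
u_1 = -3.4, v_1 = 5
T_{1,1} = -3.4 * 5 = -17

-17


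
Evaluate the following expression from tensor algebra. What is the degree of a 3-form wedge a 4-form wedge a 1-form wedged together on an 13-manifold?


The degree of a wedge product is the sum of the degrees of the individual forms.
Degrees: 3, 4, 1
Total degree = 3 + 4 + 1 = 8

8


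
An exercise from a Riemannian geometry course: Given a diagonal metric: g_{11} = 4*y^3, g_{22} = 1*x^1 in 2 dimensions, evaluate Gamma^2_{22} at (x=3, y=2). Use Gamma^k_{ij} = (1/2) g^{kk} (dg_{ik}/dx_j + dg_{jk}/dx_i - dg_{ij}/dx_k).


For a diagonal metric, Gamma^k_{ij} = (1/2) g^{kk} (dg_{ik}/dx_j + dg_{jk}/dx_i - dg_{ij}/dx_k).
The metric is diagonal, so g_{ab} = 0 for a != b.
At the given point: g_{11} = 32, g_{22} = 3
g^{22} = 1/3
dg_{22}/dx_2 = dg_{22}/dx_2 = 0
dg_{22}/dx_2 = dg_{22}/dx_2 = 0
dg_{22}/dx_2 = dg_{22}/dx_2 = 0
Numerator = 0 + 0 - 0 = 0
Gamma^2_{22} = 0 / (2 * 3) = 0

0


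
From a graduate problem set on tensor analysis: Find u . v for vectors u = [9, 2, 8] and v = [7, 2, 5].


The inner product u . v = sum of u_i * v_i.
Term-by-term: 9 * 7, 2 * 2, 8 * 5
Products: 63, 4, 40
Sum = 63 + 4 + 40 = 107

107


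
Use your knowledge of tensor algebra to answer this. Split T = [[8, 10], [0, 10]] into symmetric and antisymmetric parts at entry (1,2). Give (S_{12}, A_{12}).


T_{12} = 10
T_{21} = 0
S_{12} = (10 + 0)/2 = 10/2 = 5
A_{12} = (10 - 0)/2 = 10/2 = 5
Check: S + A = 5 + 5 = 10 = T_{12}.

(5, 5)


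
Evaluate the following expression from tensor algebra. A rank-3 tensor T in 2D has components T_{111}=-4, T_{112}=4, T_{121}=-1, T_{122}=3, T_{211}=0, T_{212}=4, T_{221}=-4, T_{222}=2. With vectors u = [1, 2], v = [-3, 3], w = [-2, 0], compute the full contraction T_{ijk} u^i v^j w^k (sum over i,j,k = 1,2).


S = sum over i,j,k of T_{ijk} u_i v_j w_k. Expanding all 8 terms:
T_{111}*u_1*v_1*w_1 = -4*1*-3*-2 = -24  (running total: -24)
T_{112}*u_1*v_1*w_2 = 4*1*-3*0 = 0  (running total: -24)
T_{121}*u_1*v_2*w_1 = -1*1*3*-2 = 6  (running total: -18)
T_{122}*u_1*v_2*w_2 = 3*1*3*0 = 0  (running total: -18)
T_{211}*u_2*v_1*w_1 = 0*2*-3*-2 = 0  (running total: -18)
T_{212}*u_2*v_1*w_2 = 4*2*-3*0 = 0  (running total: -18)
T_{221}*u_2*v_2*w_1 = -4*2*3*-2 = 48  (running total: 30)
T_{222}*u_2*v_2*w_2 = 2*2*3*0 = 0  (running total: 30)
S = 30

30


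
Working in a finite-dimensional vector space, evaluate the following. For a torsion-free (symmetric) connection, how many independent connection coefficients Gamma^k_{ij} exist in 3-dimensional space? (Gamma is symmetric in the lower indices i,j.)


Christoffel symbols Gamma^k_{ij} are symmetric in i,j, so there are d * d(d+1)/2 independent symbols.
d = 3
d(d+1)/2 = 3 * 4 / 2 = 6
Total = 3 * 6 = 18

18


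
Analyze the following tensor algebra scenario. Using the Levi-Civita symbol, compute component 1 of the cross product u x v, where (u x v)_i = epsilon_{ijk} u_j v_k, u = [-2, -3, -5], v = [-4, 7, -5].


(u x v)_1 = sum_{j,k} epsilon_{1jk} u_j v_k. Only permutations of (1,2,3) contribute; the two non-zero terms are:
eps_{123} u_2 v_3 = 1 * -3 * -5 = 15
eps_{132} u_3 v_2 = -1 * -5 * 7 = 35
(u x v)_1 = 50

50


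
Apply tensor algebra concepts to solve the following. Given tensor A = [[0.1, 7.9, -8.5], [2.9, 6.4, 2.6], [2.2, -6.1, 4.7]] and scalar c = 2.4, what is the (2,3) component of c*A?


Scalar multiplication: (cA)_{ij} = c * A_{ij}.
c = 2.4
A_{23} = 2.6
(cA)_{23} = 2.4 * 2.6 = 6.24

6.24


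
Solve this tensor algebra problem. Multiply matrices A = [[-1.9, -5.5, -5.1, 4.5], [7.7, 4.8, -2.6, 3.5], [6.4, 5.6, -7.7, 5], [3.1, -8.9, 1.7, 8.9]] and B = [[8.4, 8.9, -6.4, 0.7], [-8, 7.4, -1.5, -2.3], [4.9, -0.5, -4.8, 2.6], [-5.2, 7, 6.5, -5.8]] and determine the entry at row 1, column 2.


(AB)_{ij} = sum_k A_{ik} B_{kj}.
For i=1, j=2:
A_{11} * B_{12} = -1.9 * 8.9 = -16.91
A_{12} * B_{22} = -5.5 * 7.4 = -40.7
A_{13} * B_{32} = -5.1 * -0.5 = 2.55
A_{14} * B_{42} = 4.5 * 7 = 31.5
Sum = -16.91 + -40.7 + 2.55 + 31.5 = -23.56

-23.56


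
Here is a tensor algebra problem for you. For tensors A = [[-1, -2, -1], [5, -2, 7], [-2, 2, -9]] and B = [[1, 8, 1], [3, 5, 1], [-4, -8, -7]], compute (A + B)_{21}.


Tensor addition is component-wise: (A + B)_{ij} = A_{ij} + B_{ij}.
A_{21} = 5
B_{21} = 3
(A + B)_{21} = 5 + 3 = 8

8


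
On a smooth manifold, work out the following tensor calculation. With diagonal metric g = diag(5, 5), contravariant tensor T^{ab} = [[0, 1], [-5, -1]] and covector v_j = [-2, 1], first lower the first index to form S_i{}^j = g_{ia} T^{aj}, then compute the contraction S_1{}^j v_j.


Step 1: lower the first index. For a diagonal metric, g_{ia} T^{aj} = g_{ii} T^{ij} (no sum on i).
g_{11} = 5
S_1{}^1 = 5 * T^{11} = 5 * 0 = 0
S_1{}^2 = 5 * T^{12} = 5 * 1 = 5
Step 2: contract S_1{}^j with v_j.
S_1{}^1 * v_1 = 0 * -2 = 0
S_1{}^2 * v_2 = 5 * 1 = 5
Result = 0 + 5 = 5

5


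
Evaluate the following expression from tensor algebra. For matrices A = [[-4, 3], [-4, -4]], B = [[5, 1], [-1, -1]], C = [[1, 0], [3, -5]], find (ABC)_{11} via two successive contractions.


(ABC)_{11} = sum_m (AB)_{1m} C_{m1}. First compute row 1 of AB.
(AB)_{11} = -4*5 + 3*-1 = -23
(AB)_{12} = -4*1 + 3*-1 = -7
Now contract with column 1 of C:
(AB)_{11} * C_{11} = -23 * 1 = -23
(AB)_{12} * C_{21} = -7 * 3 = -21
(ABC)_{11} = -23 + -21 = -44

-44


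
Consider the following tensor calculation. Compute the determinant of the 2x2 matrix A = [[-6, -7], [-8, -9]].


For a 2x2 matrix [[a, b], [c, d]], det = a*d - b*c.
a = -6, b = -7, c = -8, d = -9
a*d = -6 * -9 = 54
b*c = -7 * -8 = 56
det = 54 - 56 = -2

-2


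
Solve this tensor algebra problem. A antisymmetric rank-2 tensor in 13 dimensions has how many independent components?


A antisymmetric rank-2 tensor in d dimensions has d(d-1)/2 independent components.
d = 13
d(d-1)/2 = 13 * 12 / 2 = 156 / 2 = 78

78


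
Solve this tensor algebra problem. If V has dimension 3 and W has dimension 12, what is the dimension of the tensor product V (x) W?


The dimension of a tensor product is the product of dimensions.
dim(V) = 3, dim(W) = 12
dim(V (x) W) = 3 * 12 = 36

36


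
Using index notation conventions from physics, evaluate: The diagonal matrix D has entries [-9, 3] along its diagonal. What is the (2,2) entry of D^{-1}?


For a diagonal matrix, the inverse has entries (D^{-1})_{ii} = 1/d_{ii}.
The diagonal entries are: d_{11} = -9, d_{22} = 3
We need (D^{-1})_{22} = 1/d_{22} = 1/3 = 1/3

1/3


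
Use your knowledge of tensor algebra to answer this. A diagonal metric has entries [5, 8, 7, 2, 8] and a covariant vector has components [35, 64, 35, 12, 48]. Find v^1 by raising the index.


To raise an index with a diagonal metric: v^i = v_i / g_{ii}.
For index 1: v_1 = 35, g_{11} = 5
v^1 = 35 / 5 = 7

7


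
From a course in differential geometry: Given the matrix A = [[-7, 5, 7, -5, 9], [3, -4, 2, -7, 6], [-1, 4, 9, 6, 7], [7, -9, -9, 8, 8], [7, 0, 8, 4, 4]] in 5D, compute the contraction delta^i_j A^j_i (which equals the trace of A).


The contraction (trace) of a rank-2 tensor is the sum of its diagonal elements.
Diagonal entries: A[1,1] = -7, A[2,2] = -4, A[3,3] = 9, A[4,4] = 8, A[5,5] = 4
Tr(A) = -7 + -4 + 9 + 8 + 4 = 10

10


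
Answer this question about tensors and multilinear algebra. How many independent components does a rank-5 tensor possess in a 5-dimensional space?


The number of components of a rank-r tensor in d dimensions is d^r.
Here d = 5 and r = 5.
5^5 = 3125

3125


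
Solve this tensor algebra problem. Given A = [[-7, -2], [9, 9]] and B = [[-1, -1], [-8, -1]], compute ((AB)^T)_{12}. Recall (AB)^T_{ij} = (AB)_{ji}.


(AB)^T_{ij} = (AB)_{ji} = sum_k A_{jk} B_{ki}.
For i=1, j=2 we need (AB)_{21}:
A_{21} * B_{11} = 9 * -1 = -9
A_{22} * B_{21} = 9 * -8 = -72
Sum = -9 + -72 = -81

-81


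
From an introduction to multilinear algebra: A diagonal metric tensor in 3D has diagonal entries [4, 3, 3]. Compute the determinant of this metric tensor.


For a diagonal metric, the determinant is the product of diagonal entries.
Diagonal entries: 4, 3, 3
det(g) = 4 * 3 * 3 = 36

36


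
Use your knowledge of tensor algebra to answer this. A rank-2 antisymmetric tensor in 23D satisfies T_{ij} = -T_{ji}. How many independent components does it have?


An antisymmetric rank-2 tensor satisfies A_{ij} = -A_{ji}, so diagonal entries are zero.
The independent components are the upper-triangular entries: C(n, 2) = n(n-1)/2.
n = 23
C(23, 2) = 23 * 22 / 2 = 506 / 2 = 253

253


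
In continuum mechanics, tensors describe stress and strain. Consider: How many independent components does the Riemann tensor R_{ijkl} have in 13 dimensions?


The Riemann tensor in d dimensions has d^2(d^2 - 1)/12 independent components.
d = 13, so d^2 = 169
d^2 - 1 = 168
d^2(d^2 - 1) = 169 * 168 = 28392
Divide by 12: 28392 / 12 = 2366

2366


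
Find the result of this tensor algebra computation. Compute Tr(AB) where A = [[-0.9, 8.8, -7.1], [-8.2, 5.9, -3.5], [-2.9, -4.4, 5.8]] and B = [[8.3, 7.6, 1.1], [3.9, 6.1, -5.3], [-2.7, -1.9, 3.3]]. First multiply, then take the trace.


Tr(AB) = sum_i (AB)_{ii} where (AB)_{ii} = sum_k A_{ik} B_{ki}.
(AB)_{11} = -0.9*8.3 + 8.8*3.9 + -7.1*-2.7 = 46.02
(AB)_{22} = -8.2*7.6 + 5.9*6.1 + -3.5*-1.9 = -19.68
(AB)_{33} = -2.9*1.1 + -4.4*-5.3 + 5.8*3.3 = 39.27
Tr(AB) = 46.02 + -19.68 + 39.27 = 65.61

65.61


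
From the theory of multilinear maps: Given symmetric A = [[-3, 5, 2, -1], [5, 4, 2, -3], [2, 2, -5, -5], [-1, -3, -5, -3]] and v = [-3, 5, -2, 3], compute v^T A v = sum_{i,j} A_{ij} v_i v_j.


First compute Av:
(Av)_1 = -3*-3 + 5*5 + 2*-2 + -1*3 = 27
(Av)_2 = 5*-3 + 4*5 + 2*-2 + -3*3 = -8
(Av)_3 = 2*-3 + 2*5 + -5*-2 + -5*3 = -1
(Av)_4 = -1*-3 + -3*5 + -5*-2 + -3*3 = -11
Av = [27, -8, -1, -11]
Then v^T (Av) = -3*27 + 5*-8 + -2*-1 + 3*-11
= -81 + -40 + 2 + -33 = -152

-152


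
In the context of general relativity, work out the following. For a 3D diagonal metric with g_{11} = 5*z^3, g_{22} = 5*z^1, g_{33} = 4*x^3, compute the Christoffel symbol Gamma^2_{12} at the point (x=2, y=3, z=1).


For a diagonal metric, Gamma^k_{ij} = (1/2) g^{kk} (dg_{ik}/dx_j + dg_{jk}/dx_i - dg_{ij}/dx_k).
The metric is diagonal, so g_{ab} = 0 for a != b.
At the given point: g_{11} = 5, g_{22} = 5, g_{33} = 32
g^{22} = 1/5
dg_{12}/dx_2 = 0 (off-diagonal)
dg_{22}/dx_1 = dg_{22}/dx_1 = 0
dg_{12}/dx_2 = 0 (off-diagonal)
Numerator = 0 + 0 - 0 = 0
Gamma^2_{12} = 0 / (2 * 5) = 0

0


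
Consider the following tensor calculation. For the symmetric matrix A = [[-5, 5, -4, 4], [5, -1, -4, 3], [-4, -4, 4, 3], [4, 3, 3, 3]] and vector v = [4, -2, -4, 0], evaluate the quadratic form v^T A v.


First compute Av:
(Av)_1 = -5*4 + 5*-2 + -4*-4 + 4*0 = -14
(Av)_2 = 5*4 + -1*-2 + -4*-4 + 3*0 = 38
(Av)_3 = -4*4 + -4*-2 + 4*-4 + 3*0 = -24
(Av)_4 = 4*4 + 3*-2 + 3*-4 + 3*0 = -2
Av = [-14, 38, -24, -2]
Then v^T (Av) = 4*-14 + -2*38 + -4*-24 + 0*-2
= -56 + -76 + 96 + 0 = -36

-36


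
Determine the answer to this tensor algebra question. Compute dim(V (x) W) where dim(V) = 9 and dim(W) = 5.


The dimension of a tensor product is the product of dimensions.
dim(V) = 9, dim(W) = 5
dim(V (x) W) = 9 * 5 = 45

45


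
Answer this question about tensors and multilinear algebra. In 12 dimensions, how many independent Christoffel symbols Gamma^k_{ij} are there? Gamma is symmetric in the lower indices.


Christoffel symbols Gamma^k_{ij} are symmetric in i,j, so there are d * d(d+1)/2 independent symbols.
d = 12
d(d+1)/2 = 12 * 13 / 2 = 78
Total = 12 * 78 = 936

936


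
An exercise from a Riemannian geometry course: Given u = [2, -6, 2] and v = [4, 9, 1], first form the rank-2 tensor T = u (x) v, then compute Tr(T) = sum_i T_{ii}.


The outer product gives T_{ij} = u_i v_j.
The trace (contraction) is Tr(T) = sum_i T_{ii} = sum_i u_i v_i.
Diagonal entries:
T_{11} = u_1 * v_1 = 2 * 4 = 8
T_{22} = u_2 * v_2 = -6 * 9 = -54
T_{33} = u_3 * v_3 = 2 * 1 = 2
Tr(T) = 8 + -54 + 2 = -44

-44


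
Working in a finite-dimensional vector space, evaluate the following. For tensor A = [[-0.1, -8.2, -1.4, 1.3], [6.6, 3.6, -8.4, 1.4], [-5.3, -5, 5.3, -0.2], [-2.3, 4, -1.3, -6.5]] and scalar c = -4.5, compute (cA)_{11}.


Scalar multiplication: (cA)_{ij} = c * A_{ij}.
c = -4.5
A_{11} = -0.1
(cA)_{11} = -4.5 * -0.1 = 0.45

0.45


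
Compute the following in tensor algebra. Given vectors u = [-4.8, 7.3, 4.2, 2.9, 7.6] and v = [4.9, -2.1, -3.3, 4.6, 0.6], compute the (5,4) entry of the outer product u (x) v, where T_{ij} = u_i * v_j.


The outer product entry T_{ij} = u_i * v_j.
We need i=5, j=4.
u_5 = 7.6, v_4 = 4.6
T_{5,4} = 7.6 * 4.6 = 34.96

34.96


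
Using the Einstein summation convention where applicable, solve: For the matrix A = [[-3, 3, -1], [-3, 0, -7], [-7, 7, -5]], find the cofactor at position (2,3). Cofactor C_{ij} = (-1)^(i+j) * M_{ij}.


To find cofactor C_{23}, delete row 2 and column 3.
The resulting 2x2 submatrix is: [[-3, 3], [-7, 7]]
Minor M_{23} = -3*7 - 3*-7
  = -21 - -21 = 0
Sign = (-1)^(2+3) = (-1)^5 = -1
Cofactor C_{23} = -1 * 0 = 0

0


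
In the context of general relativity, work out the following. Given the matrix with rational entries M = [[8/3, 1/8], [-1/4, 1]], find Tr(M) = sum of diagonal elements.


The trace is the sum of diagonal entries.
Diagonal: M[1,1] = 8/3, M[2,2] = 1
Tr(M) = 8/3 + 1
Computing step by step:
After adding M[1,1]: 8/3
After adding M[2,2]: 11/3
Tr(M) = 11/3

11/3


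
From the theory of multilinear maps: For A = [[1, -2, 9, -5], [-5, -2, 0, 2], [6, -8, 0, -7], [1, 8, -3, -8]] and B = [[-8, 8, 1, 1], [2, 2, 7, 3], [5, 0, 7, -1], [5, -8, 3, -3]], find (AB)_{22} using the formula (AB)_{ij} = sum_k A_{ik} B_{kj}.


(AB)_{ij} = sum_k A_{ik} B_{kj}.
For i=2, j=2:
A_{21} * B_{12} = -5 * 8 = -40
A_{22} * B_{22} = -2 * 2 = -4
A_{23} * B_{32} = 0 * 0 = 0
A_{24} * B_{42} = 2 * -8 = -16
Sum = -40 + -4 + 0 + -16 = -60

-60


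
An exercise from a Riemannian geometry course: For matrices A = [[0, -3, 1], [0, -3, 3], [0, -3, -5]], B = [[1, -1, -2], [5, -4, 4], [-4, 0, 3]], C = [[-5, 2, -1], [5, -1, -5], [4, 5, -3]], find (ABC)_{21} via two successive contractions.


(ABC)_{21} = sum_m (AB)_{2m} C_{m1}. First compute row 2 of AB.
(AB)_{21} = 0*1 + -3*5 + 3*-4 = -27
(AB)_{22} = 0*-1 + -3*-4 + 3*0 = 12
(AB)_{23} = 0*-2 + -3*4 + 3*3 = -3
Now contract with column 1 of C:
(AB)_{21} * C_{11} = -27 * -5 = 135
(AB)_{22} * C_{21} = 12 * 5 = 60
(AB)_{23} * C_{31} = -3 * 4 = -12
(ABC)_{21} = 135 + 60 + -12 = 183

183
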